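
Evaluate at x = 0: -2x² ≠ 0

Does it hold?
x = 0: LHS = -2·0² = 0; 0 ≠ 0 — FAILS

The relation fails at x = 0, so x = 0 is a counterexample.

Answer: No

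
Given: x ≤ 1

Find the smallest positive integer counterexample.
Testing positive integers:
x = 1: 1 ≤ 1 — holds
x = 2: 2 ≤ 1 — FAILS  ← smallest positive counterexample

Answer: x = 2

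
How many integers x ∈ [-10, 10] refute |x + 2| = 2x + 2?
Counterexamples in [-10, 10]: {-10, -9, -8, -7, -6, -5, -4, -3, -2, -1, 1, 2, 3, 4, 5, 6, 7, 8, 9, 10}.

Counting them gives 20 values.

Answer: 20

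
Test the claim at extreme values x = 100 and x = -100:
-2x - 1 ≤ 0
x = 100: LHS = -2·100 - 1 = -201; -201 ≤ 0 — holds
x = -100: LHS = -2·(-100) - 1 = 199; 199 ≤ 0 — FAILS

Answer: Partially: holds for x = 100, fails for x = -100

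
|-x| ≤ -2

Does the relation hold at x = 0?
x = 0: LHS = |-0| = |0| = 0; 0 ≤ -2 — FAILS

The relation fails at x = 0, so x = 0 is a counterexample.

Answer: No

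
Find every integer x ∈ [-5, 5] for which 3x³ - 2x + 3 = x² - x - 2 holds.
Track d = LHS − RHS over the integers in [-5, 5]. Equality would need d = 0, but d changes sign only between consecutive integers, jumping over 0:
x = -2: LHS = 3·(-2)³ - 2·(-2) + 3 = -17, RHS = (-2)² - (-2) - 2 = 4; -17 = 4 — FAILS  (d = -21)
x = -1: LHS = 3·(-1)³ - 2·(-1) + 3 = 2, RHS = (-1)² - (-1) - 2 = 0; 2 = 0 — FAILS  (d = 2)
Away from these crossings d keeps a constant sign, and checking every integer in [-5, 5] confirms d ≠ 0 throughout. Hence the two sides are never equal, so the claimed relation (=) fails for every integer in [-5, 5].

Answer: None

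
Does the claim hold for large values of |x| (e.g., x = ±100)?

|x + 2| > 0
x = 100: LHS = |100 + 2| = |102| = 102; 102 > 0 — holds
x = -100: LHS = |(-100) + 2| = |-98| = 98; 98 > 0 — holds

Answer: Yes, holds for both x = 100 and x = -100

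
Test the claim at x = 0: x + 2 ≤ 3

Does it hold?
x = 0: LHS = 0 + 2 = 2; 2 ≤ 3 — holds

The relation is satisfied at x = 0.

Answer: Yes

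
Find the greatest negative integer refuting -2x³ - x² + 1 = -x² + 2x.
Testing negative integers from -1 downward:
x = -1: LHS = -2·(-1)³ - (-1)² + 1 = 2, RHS = -(-1)² + 2·(-1) = -3; 2 = -3 — FAILS  ← closest negative counterexample to 0

Answer: x = -1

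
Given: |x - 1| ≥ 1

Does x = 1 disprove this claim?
Substitute x = 1 into the relation:
x = 1: LHS = |1 - 1| = |0| = 0; 0 ≥ 1 — FAILS

Since the claim fails at x = 1, this value is a counterexample.

Answer: Yes, x = 1 is a counterexample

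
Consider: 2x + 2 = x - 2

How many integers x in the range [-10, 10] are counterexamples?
Counterexamples in [-10, 10]: {-10, -9, -8, -7, -6, -5, -3, -2, -1, 0, 1, 2, 3, 4, 5, 6, 7, 8, 9, 10}.

Counting them gives 20 values.

Answer: 20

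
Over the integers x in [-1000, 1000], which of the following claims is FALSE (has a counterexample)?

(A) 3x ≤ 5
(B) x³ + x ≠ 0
(A) x = 2: LHS = 3·2 = 6; 6 ≤ 5 — FAILS
(B) x = 0: LHS = 0³ + 0 = 0; 0 ≠ 0 — FAILS

Answer: Both A and B are false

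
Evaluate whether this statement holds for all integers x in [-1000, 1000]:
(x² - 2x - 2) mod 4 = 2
The claim fails at x = 1:
x = 1: LHS = (1² - 2·1 - 2) mod 4 = (-3) mod 4 = 1; 1 = 2 — FAILS

Because a single integer refutes it, the statement is false.

Answer: False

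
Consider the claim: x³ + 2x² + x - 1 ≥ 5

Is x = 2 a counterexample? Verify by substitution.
Substitute x = 2 into the relation:
x = 2: LHS = 2³ + 2·2² + 2 - 1 = 17; 17 ≥ 5 — holds

The claim holds here, so x = 2 is not a counterexample. (A counterexample exists elsewhere, e.g. x = 0.)

Answer: No, x = 2 is not a counterexample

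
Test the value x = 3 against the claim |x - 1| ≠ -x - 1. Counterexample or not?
Substitute x = 3 into the relation:
x = 3: LHS = |3 - 1| = |2| = 2, RHS = -3 - 1 = -4; 2 ≠ -4 — holds

The relation holds at x = 3, so it is not a counterexample.

Answer: No, x = 3 is not a counterexample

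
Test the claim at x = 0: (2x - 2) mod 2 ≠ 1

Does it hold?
x = 0: LHS = (2·0 - 2) mod 2 = (-2) mod 2 = 0; 0 ≠ 1 — holds

The relation is satisfied at x = 0.

Answer: Yes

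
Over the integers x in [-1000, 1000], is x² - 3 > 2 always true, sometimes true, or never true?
Holds at x = 3: LHS = 3² - 3 = 6; 6 > 2 — holds
Fails at x = 0: LHS = 0² - 3 = -3; -3 > 2 — FAILS
It is satisfied by some integers in the range but not all.

Answer: Sometimes true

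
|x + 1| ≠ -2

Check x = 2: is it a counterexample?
Substitute x = 2 into the relation:
x = 2: LHS = |2 + 1| = |3| = 3; 3 ≠ -2 — holds

The relation holds at x = 2, so it is not a counterexample.

Answer: No, x = 2 is not a counterexample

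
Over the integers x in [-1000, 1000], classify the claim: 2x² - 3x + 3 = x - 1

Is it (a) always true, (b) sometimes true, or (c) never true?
Over all integers in [-1000, 1000], LHS − RHS is always positive; it is smallest at x = 1, where it equals 2:
x = 1: LHS = 2·1² - 3·1 + 3 = 2, RHS = 1 - 1 = 0; 2 = 0 — FAILS
At the ends of the range:
x = -1000: LHS = 2·(-1000)² - 3·(-1000) + 3 = 2003003, RHS = (-1000) - 1 = -1001; 2003003 = -1001 — FAILS
x = 1000: LHS = 2·1000² - 3·1000 + 3 = 1997003, RHS = 1000 - 1 = 999; 1997003 = 999 — FAILS
Hence LHS − RHS is never 0, i.e. the two sides are never equal, so the claimed relation (=) fails for every integer in [-1000, 1000].

No integer in the range satisfies it.

Answer: Never true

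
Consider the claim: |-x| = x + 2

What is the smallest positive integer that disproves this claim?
Testing positive integers:
x = 1: LHS = |-1| = 1, RHS = 1 + 2 = 3; 1 = 3 — FAILS  ← smallest positive counterexample

Answer: x = 1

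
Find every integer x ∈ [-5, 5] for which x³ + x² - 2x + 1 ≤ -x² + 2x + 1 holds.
Holds for: {-5, -4, 0, 1}
Fails for: {-3, -2, -1, 2, 3, 4, 5}

Answer: {-5, -4, 0, 1}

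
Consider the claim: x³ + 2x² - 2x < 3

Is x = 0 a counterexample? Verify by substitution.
Substitute x = 0 into the relation:
x = 0: LHS = 0³ + 2·0² - 2·0 = 0; 0 < 3 — holds

The claim holds here, so x = 0 is not a counterexample. (A counterexample exists elsewhere, e.g. x = -1.)

Answer: No, x = 0 is not a counterexample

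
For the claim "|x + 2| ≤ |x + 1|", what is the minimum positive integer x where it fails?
Testing positive integers:
x = 1: LHS = |1 + 2| = |3| = 3, RHS = |1 + 1| = |2| = 2; 3 ≤ 2 — FAILS  ← smallest positive counterexample

Answer: x = 1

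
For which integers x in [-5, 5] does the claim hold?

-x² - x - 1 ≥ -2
Holds for: {-1, 0}
Fails for: {-5, -4, -3, -2, 1, 2, 3, 4, 5}

Answer: {-1, 0}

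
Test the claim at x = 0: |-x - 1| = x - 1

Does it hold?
x = 0: LHS = |-0 - 1| = |-1| = 1, RHS = 0 - 1 = -1; 1 = -1 — FAILS

The relation fails at x = 0, so x = 0 is a counterexample.

Answer: No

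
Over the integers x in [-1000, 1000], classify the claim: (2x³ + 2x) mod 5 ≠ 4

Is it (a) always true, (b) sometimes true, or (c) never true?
Holds at x = 0: LHS = (2·0³ + 2·0) mod 5 = 0 mod 5 = 0; 0 ≠ 4 — holds
Fails at x = 1: LHS = (2·1³ + 2·1) mod 5 = 4 mod 5 = 4; 4 ≠ 4 — FAILS
It is satisfied by some integers in the range but not all.

Answer: Sometimes true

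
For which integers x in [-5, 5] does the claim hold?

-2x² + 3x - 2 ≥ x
Over all integers in [-5, 5], LHS − RHS is largest at x = 0, where it equals -2:
x = 0: LHS = -2·0² + 3·0 - 2 = -2; -2 ≥ 0 — FAILS
At the ends of the range:
x = -5: LHS = -2·(-5)² + 3·(-5) - 2 = -67; -67 ≥ -5 — FAILS
x = 5: LHS = -2·5² + 3·5 - 2 = -37; -37 ≥ 5 — FAILS
Hence LHS − RHS is never zero or positive, i.e. LHS < RHS throughout, so the claimed relation (≥) fails for every integer in [-5, 5].

Answer: None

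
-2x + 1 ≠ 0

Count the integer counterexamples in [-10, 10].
Track d = LHS − RHS over the integers in [-10, 10]. Equality would need d = 0, but d changes sign only between consecutive integers, jumping over 0:
x = 0: LHS = -2·0 + 1 = 1; 1 ≠ 0 — holds  (d = 1)
x = 1: LHS = -2·1 + 1 = -1; -1 ≠ 0 — holds  (d = -1)
Away from these crossings d keeps a constant sign, and checking every integer in [-10, 10] confirms d ≠ 0 throughout. Hence the two sides are never equal, so the relation holds for every integer in [-10, 10].

No counterexample appears in that range.

Answer: 0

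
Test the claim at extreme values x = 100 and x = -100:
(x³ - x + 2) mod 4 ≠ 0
x = 100: LHS = (100³ - 100 + 2) mod 4 = 999902 mod 4 = 2; 2 ≠ 0 — holds
x = -100: LHS = ((-100)³ - (-100) + 2) mod 4 = (-999898) mod 4 = 2; 2 ≠ 0 — holds

Answer: Yes, holds for both x = 100 and x = -100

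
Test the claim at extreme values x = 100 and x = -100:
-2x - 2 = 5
x = 100: LHS = -2·100 - 2 = -202; -202 = 5 — FAILS
x = -100: LHS = -2·(-100) - 2 = 198; 198 = 5 — FAILS

Answer: No, fails for both x = 100 and x = -100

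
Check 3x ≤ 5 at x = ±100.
x = 100: LHS = 3·100 = 300; 300 ≤ 5 — FAILS
x = -100: LHS = 3·(-100) = -300; -300 ≤ 5 — holds

Answer: Partially: fails for x = 100, holds for x = -100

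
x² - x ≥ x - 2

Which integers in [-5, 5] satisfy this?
Over all integers in [-5, 5], LHS − RHS is smallest at x = 1, where it equals 1:
x = 1: LHS = 1² - 1 = 0, RHS = 1 - 2 = -1; 0 ≥ -1 — holds
At the ends of the range:
x = -5: LHS = (-5)² - (-5) = 30, RHS = (-5) - 2 = -7; 30 ≥ -7 — holds
x = 5: LHS = 5² - 5 = 20, RHS = 5 - 2 = 3; 20 ≥ 3 — holds
Hence LHS − RHS is never negative, i.e. LHS ≥ RHS throughout, so the relation holds for every integer in [-5, 5].

Answer: All integers in [-5, 5]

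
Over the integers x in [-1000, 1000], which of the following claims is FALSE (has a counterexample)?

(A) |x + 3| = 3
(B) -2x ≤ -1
(A) x = 1: LHS = |1 + 3| = |4| = 4; 4 = 3 — FAILS
(B) x = 0: LHS = -2·0 = 0; 0 ≤ -1 — FAILS

Answer: Both A and B are false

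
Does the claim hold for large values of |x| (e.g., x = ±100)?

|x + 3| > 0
x = 100: LHS = |100 + 3| = |103| = 103; 103 > 0 — holds
x = -100: LHS = |(-100) + 3| = |-97| = 97; 97 > 0 — holds

Answer: Yes, holds for both x = 100 and x = -100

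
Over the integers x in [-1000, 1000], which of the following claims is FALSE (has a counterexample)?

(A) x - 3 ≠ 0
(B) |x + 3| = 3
(A) x = 3: LHS = 3 - 3 = 0; 0 ≠ 0 — FAILS
(B) x = 1: LHS = |1 + 3| = |4| = 4; 4 = 3 — FAILS

Answer: Both A and B are false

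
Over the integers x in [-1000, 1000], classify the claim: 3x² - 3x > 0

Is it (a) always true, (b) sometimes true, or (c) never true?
Holds at x = -1: LHS = 3·(-1)² - 3·(-1) = 6; 6 > 0 — holds
Fails at x = 0: LHS = 3·0² - 3·0 = 0; 0 > 0 — FAILS
It is satisfied by some integers in the range but not all.

Answer: Sometimes true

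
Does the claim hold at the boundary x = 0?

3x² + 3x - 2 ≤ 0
x = 0: LHS = 3·0² + 3·0 - 2 = -2; -2 ≤ 0 — holds

The relation is satisfied at x = 0.

Answer: Yes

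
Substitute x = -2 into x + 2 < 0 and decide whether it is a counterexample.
Substitute x = -2 into the relation:
x = -2: LHS = (-2) + 2 = 0; 0 < 0 — FAILS

Since the claim fails at x = -2, this value is a counterexample.

Answer: Yes, x = -2 is a counterexample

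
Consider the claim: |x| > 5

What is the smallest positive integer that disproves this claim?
Testing positive integers:
x = 1: LHS = |1| = 1; 1 > 5 — FAILS  ← smallest positive counterexample

Answer: x = 1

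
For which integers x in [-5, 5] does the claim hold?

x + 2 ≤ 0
Holds for: {-5, -4, -3, -2}
Fails for: {-1, 0, 1, 2, 3, 4, 5}

Answer: {-5, -4, -3, -2}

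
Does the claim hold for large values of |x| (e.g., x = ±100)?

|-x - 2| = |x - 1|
x = 100: LHS = |-100 - 2| = |-102| = 102, RHS = |100 - 1| = |99| = 99; 102 = 99 — FAILS
x = -100: LHS = |-(-100) - 2| = |98| = 98, RHS = |(-100) - 1| = |-101| = 101; 98 = 101 — FAILS

Answer: No, fails for both x = 100 and x = -100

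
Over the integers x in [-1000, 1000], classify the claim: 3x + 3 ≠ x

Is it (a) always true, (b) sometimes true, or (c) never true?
Track d = LHS − RHS over the integers in [-1000, 1000]. Equality would need d = 0, but d changes sign only between consecutive integers, jumping over 0:
x = -2: LHS = 3·(-2) + 3 = -3; -3 ≠ -2 — holds  (d = -1)
x = -1: LHS = 3·(-1) + 3 = 0; 0 ≠ -1 — holds  (d = 1)
Away from these crossings d keeps a constant sign, and checking every integer in [-1000, 1000] confirms d ≠ 0 throughout. Hence the two sides are never equal, so the relation holds for every integer in [-1000, 1000].

No counterexample exists.

Answer: Always true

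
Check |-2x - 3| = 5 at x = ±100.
x = 100: LHS = |-2·100 - 3| = |-203| = 203; 203 = 5 — FAILS
x = -100: LHS = |-2·(-100) - 3| = |197| = 197; 197 = 5 — FAILS

Answer: No, fails for both x = 100 and x = -100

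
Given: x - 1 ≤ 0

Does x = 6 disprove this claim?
Substitute x = 6 into the relation:
x = 6: LHS = 6 - 1 = 5; 5 ≤ 0 — FAILS

Since the claim fails at x = 6, this value is a counterexample.

Answer: Yes, x = 6 is a counterexample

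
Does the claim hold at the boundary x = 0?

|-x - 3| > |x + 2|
x = 0: LHS = |-0 - 3| = |-3| = 3, RHS = |0 + 2| = |2| = 2; 3 > 2 — holds

The relation is satisfied at x = 0.

Answer: Yes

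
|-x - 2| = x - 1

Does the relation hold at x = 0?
x = 0: LHS = |-0 - 2| = |-2| = 2, RHS = 0 - 1 = -1; 2 = -1 — FAILS

The relation fails at x = 0, so x = 0 is a counterexample.

Answer: No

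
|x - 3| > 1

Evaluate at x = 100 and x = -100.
x = 100: LHS = |100 - 3| = |97| = 97; 97 > 1 — holds
x = -100: LHS = |(-100) - 3| = |-103| = 103; 103 > 1 — holds

Answer: Yes, holds for both x = 100 and x = -100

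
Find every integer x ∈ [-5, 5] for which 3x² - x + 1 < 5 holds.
Holds for: {0, 1}
Fails for: {-5, -4, -3, -2, -1, 2, 3, 4, 5}

Answer: {0, 1}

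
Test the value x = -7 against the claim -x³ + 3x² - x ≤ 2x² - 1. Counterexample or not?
Substitute x = -7 into the relation:
x = -7: LHS = -(-7)³ + 3·(-7)² - (-7) = 497, RHS = 2·(-7)² - 1 = 97; 497 ≤ 97 — FAILS

Since the claim fails at x = -7, this value is a counterexample.

Answer: Yes, x = -7 is a counterexample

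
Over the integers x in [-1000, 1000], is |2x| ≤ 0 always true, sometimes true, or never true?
Holds at x = 0: LHS = |2·0| = |0| = 0; 0 ≤ 0 — holds
Fails at x = 1: LHS = |2·1| = |2| = 2; 2 ≤ 0 — FAILS
It is satisfied by some integers in the range but not all.

Answer: Sometimes true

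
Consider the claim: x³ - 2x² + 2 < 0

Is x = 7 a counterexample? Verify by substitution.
Substitute x = 7 into the relation:
x = 7: LHS = 7³ - 2·7² + 2 = 247; 247 < 0 — FAILS

Since the claim fails at x = 7, this value is a counterexample.

Answer: Yes, x = 7 is a counterexample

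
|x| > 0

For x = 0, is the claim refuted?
Substitute x = 0 into the relation:
x = 0: LHS = |0| = 0; 0 > 0 — FAILS

Since the claim fails at x = 0, this value is a counterexample.

Answer: Yes, x = 0 is a counterexample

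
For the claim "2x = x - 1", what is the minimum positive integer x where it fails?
Testing positive integers:
x = 1: LHS = 2·1 = 2, RHS = 1 - 1 = 0; 2 = 0 — FAILS  ← smallest positive counterexample

Answer: x = 1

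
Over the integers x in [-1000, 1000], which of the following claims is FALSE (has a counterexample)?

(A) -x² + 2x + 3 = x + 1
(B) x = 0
(A) x = 0: LHS = -0² + 2·0 + 3 = 3, RHS = 0 + 1 = 1; 3 = 1 — FAILS
(B) x = 1: 1 = 0 — FAILS

Answer: Both A and B are false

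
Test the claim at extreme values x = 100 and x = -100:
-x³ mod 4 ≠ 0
x = 100: LHS = (-100³) mod 4 = (-1000000) mod 4 = 0; 0 ≠ 0 — FAILS
x = -100: LHS = (-(-100)³) mod 4 = 1000000 mod 4 = 0; 0 ≠ 0 — FAILS

Answer: No, fails for both x = 100 and x = -100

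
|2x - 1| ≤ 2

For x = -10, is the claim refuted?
Substitute x = -10 into the relation:
x = -10: LHS = |2·(-10) - 1| = |-21| = 21; 21 ≤ 2 — FAILS

Since the claim fails at x = -10, this value is a counterexample.

Answer: Yes, x = -10 is a counterexample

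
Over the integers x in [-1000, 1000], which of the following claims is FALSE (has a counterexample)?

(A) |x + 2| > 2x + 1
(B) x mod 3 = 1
(A) x = 1: LHS = |1 + 2| = |3| = 3, RHS = 2·1 + 1 = 3; 3 > 3 — FAILS
(B) x = 0: LHS = 0 mod 3 = 0; 0 = 1 — FAILS

Answer: Both A and B are false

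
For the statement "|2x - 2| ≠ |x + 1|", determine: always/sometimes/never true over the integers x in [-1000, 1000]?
Holds at x = 0: LHS = |2·0 - 2| = |-2| = 2, RHS = |0 + 1| = |1| = 1; 2 ≠ 1 — holds
Fails at x = 3: LHS = |2·3 - 2| = |4| = 4, RHS = |3 + 1| = |4| = 4; 4 ≠ 4 — FAILS
It is satisfied by some integers in the range but not all.

Answer: Sometimes true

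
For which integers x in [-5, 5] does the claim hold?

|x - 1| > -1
An absolute value is never negative, so the left side is ≥ 0 for every x, while the right side is -1. Tightest case in [-5, 5] is x = 1:
x = 1: LHS = |1 - 1| = |0| = 0; 0 > -1 — holds
Hence LHS − RHS is never zero or negative, i.e. LHS > RHS throughout, so the relation holds for every integer in [-5, 5].

Answer: All integers in [-5, 5]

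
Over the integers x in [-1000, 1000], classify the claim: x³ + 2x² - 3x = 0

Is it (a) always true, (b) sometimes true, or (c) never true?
Holds at x = 0: LHS = 0³ + 2·0² - 3·0 = 0; 0 = 0 — holds
Fails at x = -1: LHS = (-1)³ + 2·(-1)² - 3·(-1) = 4; 4 = 0 — FAILS
It is satisfied by some integers in the range but not all.

Answer: Sometimes true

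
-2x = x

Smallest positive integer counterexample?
Testing positive integers:
x = 1: LHS = -2·1 = -2; -2 = 1 — FAILS  ← smallest positive counterexample

Answer: x = 1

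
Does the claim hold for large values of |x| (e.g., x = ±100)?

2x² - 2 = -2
x = 100: LHS = 2·100² - 2 = 19998; 19998 = -2 — FAILS
x = -100: LHS = 2·(-100)² - 2 = 19998; 19998 = -2 — FAILS

Answer: No, fails for both x = 100 and x = -100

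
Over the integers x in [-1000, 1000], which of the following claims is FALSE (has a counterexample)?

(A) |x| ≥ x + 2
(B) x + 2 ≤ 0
(A) x = 0: LHS = |0| = 0, RHS = 0 + 2 = 2; 0 ≥ 2 — FAILS
(B) x = 0: LHS = 0 + 2 = 2; 2 ≤ 0 — FAILS

Answer: Both A and B are false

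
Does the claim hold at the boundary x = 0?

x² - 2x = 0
x = 0: LHS = 0² - 2·0 = 0; 0 = 0 — holds

The relation is satisfied at x = 0.

Answer: Yes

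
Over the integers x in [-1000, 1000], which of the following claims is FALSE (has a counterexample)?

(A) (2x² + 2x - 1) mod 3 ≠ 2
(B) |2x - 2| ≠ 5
(A) x = 0: LHS = (2·0² + 2·0 - 1) mod 3 = (-1) mod 3 = 2; 2 ≠ 2 — FAILS

(B) Track d = LHS − RHS over the integers in [-1000, 1000]. Equality would need d = 0, but d changes sign only between consecutive integers, jumping over 0:
x = -2: LHS = |2·(-2) - 2| = |-6| = 6; 6 ≠ 5 — holds  (d = 1)
x = -1: LHS = |2·(-1) - 2| = |-4| = 4; 4 ≠ 5 — holds  (d = -1)
x = 3: LHS = |2·3 - 2| = |4| = 4; 4 ≠ 5 — holds  (d = -1)
x = 4: LHS = |2·4 - 2| = |6| = 6; 6 ≠ 5 — holds  (d = 1)
Away from these crossings d keeps a constant sign, and checking every integer in [-1000, 1000] confirms d ≠ 0 throughout. Hence the two sides are never equal, so the relation holds for every integer in [-1000, 1000].

Only (A) has a counterexample.

Answer: A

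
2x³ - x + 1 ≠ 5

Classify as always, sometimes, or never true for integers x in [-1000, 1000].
Track d = LHS − RHS over the integers in [-1000, 1000]. Equality would need d = 0, but d changes sign only between consecutive integers, jumping over 0:
x = 1: LHS = 2·1³ - 1 + 1 = 2; 2 ≠ 5 — holds  (d = -3)
x = 2: LHS = 2·2³ - 2 + 1 = 15; 15 ≠ 5 — holds  (d = 10)
Away from these crossings d keeps a constant sign, and checking every integer in [-1000, 1000] confirms d ≠ 0 throughout. Hence the two sides are never equal, so the relation holds for every integer in [-1000, 1000].

No counterexample exists.

Answer: Always true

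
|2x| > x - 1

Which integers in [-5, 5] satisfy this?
Over all integers in [-5, 5], LHS − RHS is smallest at x = 0, where it equals 1:
x = 0: LHS = |2·0| = |0| = 0, RHS = 0 - 1 = -1; 0 > -1 — holds
At the ends of the range:
x = -5: LHS = |2·(-5)| = |-10| = 10, RHS = (-5) - 1 = -6; 10 > -6 — holds
x = 5: LHS = |2·5| = |10| = 10, RHS = 5 - 1 = 4; 10 > 4 — holds
Hence LHS − RHS is never zero or negative, i.e. LHS > RHS throughout, so the relation holds for every integer in [-5, 5].

Answer: All integers in [-5, 5]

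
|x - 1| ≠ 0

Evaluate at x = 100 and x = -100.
x = 100: LHS = |100 - 1| = |99| = 99; 99 ≠ 0 — holds
x = -100: LHS = |(-100) - 1| = |-101| = 101; 101 ≠ 0 — holds

Answer: Yes, holds for both x = 100 and x = -100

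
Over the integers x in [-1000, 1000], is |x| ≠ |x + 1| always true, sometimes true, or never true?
Track d = LHS − RHS over the integers in [-1000, 1000]. Equality would need d = 0, but d changes sign only between consecutive integers, jumping over 0:
x = -1: LHS = |-1| = 1, RHS = |(-1) + 1| = |0| = 0; 1 ≠ 0 — holds  (d = 1)
x = 0: LHS = |0| = 0, RHS = |0 + 1| = |1| = 1; 0 ≠ 1 — holds  (d = -1)
Away from these crossings d keeps a constant sign, and checking every integer in [-1000, 1000] confirms d ≠ 0 throughout. Hence the two sides are never equal, so the relation holds for every integer in [-1000, 1000].

No counterexample exists.

Answer: Always true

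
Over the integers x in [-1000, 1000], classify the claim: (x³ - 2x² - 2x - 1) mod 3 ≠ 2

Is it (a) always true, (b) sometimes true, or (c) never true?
Holds at x = -1: LHS = ((-1)³ - 2·(-1)² - 2·(-1) - 1) mod 3 = (-2) mod 3 = 1; 1 ≠ 2 — holds
Fails at x = 0: LHS = (0³ - 2·0² - 2·0 - 1) mod 3 = (-1) mod 3 = 2; 2 ≠ 2 — FAILS
It is satisfied by some integers in the range but not all.

Answer: Sometimes true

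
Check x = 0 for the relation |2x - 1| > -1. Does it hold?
x = 0: LHS = |2·0 - 1| = |-1| = 1; 1 > -1 — holds

The relation is satisfied at x = 0.

Answer: Yes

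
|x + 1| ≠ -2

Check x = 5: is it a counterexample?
Substitute x = 5 into the relation:
x = 5: LHS = |5 + 1| = |6| = 6; 6 ≠ -2 — holds

The relation holds at x = 5, so it is not a counterexample.

Answer: No, x = 5 is not a counterexample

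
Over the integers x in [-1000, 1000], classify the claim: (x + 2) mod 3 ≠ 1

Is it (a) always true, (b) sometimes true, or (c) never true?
Holds at x = 0: LHS = (0 + 2) mod 3 = 2 mod 3 = 2; 2 ≠ 1 — holds
Fails at x = -1: LHS = ((-1) + 2) mod 3 = 1 mod 3 = 1; 1 ≠ 1 — FAILS
It is satisfied by some integers in the range but not all.

Answer: Sometimes true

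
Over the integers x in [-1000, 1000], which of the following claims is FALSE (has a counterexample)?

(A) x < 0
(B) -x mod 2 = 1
(A) x = 0: 0 < 0 — FAILS
(B) x = 0: LHS = (-0) mod 2 = 0 mod 2 = 0; 0 = 1 — FAILS

Answer: Both A and B are false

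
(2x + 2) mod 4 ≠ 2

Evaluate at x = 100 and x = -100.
x = 100: LHS = (2·100 + 2) mod 4 = 202 mod 4 = 2; 2 ≠ 2 — FAILS
x = -100: LHS = (2·(-100) + 2) mod 4 = (-198) mod 4 = 2; 2 ≠ 2 — FAILS

Answer: No, fails for both x = 100 and x = -100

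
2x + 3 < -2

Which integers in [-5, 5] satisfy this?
Holds for: {-5, -4, -3}
Fails for: {-2, -1, 0, 1, 2, 3, 4, 5}

Answer: {-5, -4, -3}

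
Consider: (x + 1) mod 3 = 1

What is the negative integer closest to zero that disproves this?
Testing negative integers from -1 downward:
x = -1: LHS = ((-1) + 1) mod 3 = 0 mod 3 = 0; 0 = 1 — FAILS  ← closest negative counterexample to 0

Answer: x = -1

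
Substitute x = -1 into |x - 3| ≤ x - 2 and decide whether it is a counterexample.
Substitute x = -1 into the relation:
x = -1: LHS = |(-1) - 3| = |-4| = 4, RHS = (-1) - 2 = -3; 4 ≤ -3 — FAILS

Since the claim fails at x = -1, this value is a counterexample.

Answer: Yes, x = -1 is a counterexample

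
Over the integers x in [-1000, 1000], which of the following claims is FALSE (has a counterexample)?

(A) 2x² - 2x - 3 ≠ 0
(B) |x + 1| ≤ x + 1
(A) Track d = LHS − RHS over the integers in [-1000, 1000]. Equality would need d = 0, but d changes sign only between consecutive integers, jumping over 0:
x = -1: LHS = 2·(-1)² - 2·(-1) - 3 = 1; 1 ≠ 0 — holds  (d = 1)
x = 0: LHS = 2·0² - 2·0 - 3 = -3; -3 ≠ 0 — holds  (d = -3)
x = 1: LHS = 2·1² - 2·1 - 3 = -3; -3 ≠ 0 — holds  (d = -3)
x = 2: LHS = 2·2² - 2·2 - 3 = 1; 1 ≠ 0 — holds  (d = 1)
Away from these crossings d keeps a constant sign, and checking every integer in [-1000, 1000] confirms d ≠ 0 throughout. Hence the two sides are never equal, so the relation holds for every integer in [-1000, 1000].

(B) x = -2: LHS = |(-2) + 1| = |-1| = 1, RHS = (-2) + 1 = -1; 1 ≤ -1 — FAILS

Only (B) has a counterexample.

Answer: B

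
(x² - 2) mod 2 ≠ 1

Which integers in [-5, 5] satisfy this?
Holds for: {-4, -2, 0, 2, 4}
Fails for: {-5, -3, -1, 1, 3, 5}

Answer: {-4, -2, 0, 2, 4}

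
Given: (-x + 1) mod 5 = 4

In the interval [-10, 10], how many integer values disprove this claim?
Counterexamples in [-10, 10]: {-10, -9, -7, -6, -5, -4, -2, -1, 0, 1, 3, 4, 5, 6, 8, 9, 10}.

Counting them gives 17 values.

Answer: 17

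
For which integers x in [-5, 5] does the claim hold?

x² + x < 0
Over all integers in [-5, 5], LHS − RHS is smallest at x = 0, where it equals 0:
x = 0: LHS = 0² + 0 = 0; 0 < 0 — FAILS
At the ends of the range:
x = -5: LHS = (-5)² + (-5) = 20; 20 < 0 — FAILS
x = 5: LHS = 5² + 5 = 30; 30 < 0 — FAILS
Hence LHS − RHS is never negative, i.e. LHS ≥ RHS throughout, so the claimed relation (<) fails for every integer in [-5, 5].

Answer: None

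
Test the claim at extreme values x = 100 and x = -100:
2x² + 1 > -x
x = 100: LHS = 2·100² + 1 = 20001; 20001 > -100 — holds
x = -100: LHS = 2·(-100)² + 1 = 20001, RHS = -(-100) = 100; 20001 > 100 — holds

Answer: Yes, holds for both x = 100 and x = -100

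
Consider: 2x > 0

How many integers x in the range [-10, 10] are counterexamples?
Counterexamples in [-10, 10]: {-10, -9, -8, -7, -6, -5, -4, -3, -2, -1, 0}.

Counting them gives 11 values.

Answer: 11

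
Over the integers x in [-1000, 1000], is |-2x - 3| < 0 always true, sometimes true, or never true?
An absolute value is never negative, so the left side is ≥ 0 for every x, while the right side is 0. Tightest case in [-1000, 1000] is x = -1:
x = -1: LHS = |-2·(-1) - 3| = |-1| = 1; 1 < 0 — FAILS
Hence LHS − RHS is never negative, i.e. LHS ≥ RHS throughout, so the claimed relation (<) fails for every integer in [-1000, 1000].

No integer in the range satisfies it.

Answer: Never true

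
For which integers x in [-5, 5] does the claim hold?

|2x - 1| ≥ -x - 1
Over all integers in [-5, 5], LHS − RHS is smallest at x = 0, where it equals 2:
x = 0: LHS = |2·0 - 1| = |-1| = 1, RHS = -0 - 1 = -1; 1 ≥ -1 — holds
At the ends of the range:
x = -5: LHS = |2·(-5) - 1| = |-11| = 11, RHS = -(-5) - 1 = 4; 11 ≥ 4 — holds
x = 5: LHS = |2·5 - 1| = |9| = 9, RHS = -5 - 1 = -6; 9 ≥ -6 — holds
Hence LHS − RHS is never negative, i.e. LHS ≥ RHS throughout, so the relation holds for every integer in [-5, 5].

Answer: All integers in [-5, 5]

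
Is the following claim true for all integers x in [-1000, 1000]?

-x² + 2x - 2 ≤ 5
Over all integers in [-1000, 1000], LHS − RHS is largest at x = 1, where it equals -6:
x = 1: LHS = -1² + 2·1 - 2 = -1; -1 ≤ 5 — holds
At the ends of the range:
x = -1000: LHS = -(-1000)² + 2·(-1000) - 2 = -1002002; -1002002 ≤ 5 — holds
x = 1000: LHS = -1000² + 2·1000 - 2 = -998002; -998002 ≤ 5 — holds
Hence LHS − RHS is never positive, i.e. LHS ≤ RHS throughout, so the relation holds for every integer in [-1000, 1000].

No counterexample exists.

Answer: True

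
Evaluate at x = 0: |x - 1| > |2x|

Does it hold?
x = 0: LHS = |0 - 1| = |-1| = 1, RHS = |2·0| = |0| = 0; 1 > 0 — holds

The relation is satisfied at x = 0.

Answer: Yes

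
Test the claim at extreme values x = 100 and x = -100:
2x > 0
x = 100: LHS = 2·100 = 200; 200 > 0 — holds
x = -100: LHS = 2·(-100) = -200; -200 > 0 — FAILS

Answer: Partially: holds for x = 100, fails for x = -100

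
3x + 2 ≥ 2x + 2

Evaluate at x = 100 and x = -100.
x = 100: LHS = 3·100 + 2 = 302, RHS = 2·100 + 2 = 202; 302 ≥ 202 — holds
x = -100: LHS = 3·(-100) + 2 = -298, RHS = 2·(-100) + 2 = -198; -298 ≥ -198 — FAILS

Answer: Partially: holds for x = 100, fails for x = -100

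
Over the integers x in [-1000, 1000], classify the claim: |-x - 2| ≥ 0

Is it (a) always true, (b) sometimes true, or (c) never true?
An absolute value is never negative, so the left side is ≥ 0 for every x, while the right side is 0. Tightest case in [-1000, 1000] is x = -2:
x = -2: LHS = |-(-2) - 2| = |0| = 0; 0 ≥ 0 — holds
Hence LHS − RHS is never negative, i.e. LHS ≥ RHS throughout, so the relation holds for every integer in [-1000, 1000].

No counterexample exists.

Answer: Always true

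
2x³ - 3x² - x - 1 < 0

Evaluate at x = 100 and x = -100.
x = 100: LHS = 2·100³ - 3·100² - 100 - 1 = 1969899; 1969899 < 0 — FAILS
x = -100: LHS = 2·(-100)³ - 3·(-100)² - (-100) - 1 = -2029901; -2029901 < 0 — holds

Answer: Partially: fails for x = 100, holds for x = -100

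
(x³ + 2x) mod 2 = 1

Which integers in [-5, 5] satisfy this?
Holds for: {-5, -3, -1, 1, 3, 5}
Fails for: {-4, -2, 0, 2, 4}

Answer: {-5, -3, -1, 1, 3, 5}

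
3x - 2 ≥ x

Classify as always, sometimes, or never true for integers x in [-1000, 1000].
Holds at x = 1: LHS = 3·1 - 2 = 1; 1 ≥ 1 — holds
Fails at x = 0: LHS = 3·0 - 2 = -2; -2 ≥ 0 — FAILS
It is satisfied by some integers in the range but not all.

Answer: Sometimes true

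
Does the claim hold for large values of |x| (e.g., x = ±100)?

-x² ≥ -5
x = 100: LHS = -100² = -10000; -10000 ≥ -5 — FAILS
x = -100: LHS = -(-100)² = -10000; -10000 ≥ -5 — FAILS

Answer: No, fails for both x = 100 and x = -100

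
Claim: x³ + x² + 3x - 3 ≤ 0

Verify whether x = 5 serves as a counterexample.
Substitute x = 5 into the relation:
x = 5: LHS = 5³ + 5² + 3·5 - 3 = 162; 162 ≤ 0 — FAILS

Since the claim fails at x = 5, this value is a counterexample.

Answer: Yes, x = 5 is a counterexample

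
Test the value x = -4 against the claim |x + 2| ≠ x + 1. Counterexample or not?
Substitute x = -4 into the relation:
x = -4: LHS = |(-4) + 2| = |-2| = 2, RHS = (-4) + 1 = -3; 2 ≠ -3 — holds

The relation holds at x = -4, so it is not a counterexample.

Answer: No, x = -4 is not a counterexample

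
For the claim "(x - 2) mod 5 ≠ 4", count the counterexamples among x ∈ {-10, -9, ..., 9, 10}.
Counterexamples in [-10, 10]: {-9, -4, 1, 6}.

Counting them gives 4 values.

Answer: 4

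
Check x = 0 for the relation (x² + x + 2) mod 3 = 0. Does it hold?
x = 0: LHS = (0² + 0 + 2) mod 3 = 2 mod 3 = 2; 2 = 0 — FAILS

The relation fails at x = 0, so x = 0 is a counterexample.

Answer: No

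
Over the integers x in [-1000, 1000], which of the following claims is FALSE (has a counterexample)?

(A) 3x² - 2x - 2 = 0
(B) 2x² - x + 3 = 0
(A) x = 0: LHS = 3·0² - 2·0 - 2 = -2; -2 = 0 — FAILS
(B) x = 0: LHS = 2·0² - 0 + 3 = 3; 3 = 0 — FAILS

Answer: Both A and B are false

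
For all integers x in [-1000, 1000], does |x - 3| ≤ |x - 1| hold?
The claim fails at x = 0:
x = 0: LHS = |0 - 3| = |-3| = 3, RHS = |0 - 1| = |-1| = 1; 3 ≤ 1 — FAILS

Because a single integer refutes it, the statement is false.

Answer: False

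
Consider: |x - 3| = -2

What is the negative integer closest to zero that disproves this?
Testing negative integers from -1 downward:
x = -1: LHS = |(-1) - 3| = |-4| = 4; 4 = -2 — FAILS  ← closest negative counterexample to 0

Answer: x = -1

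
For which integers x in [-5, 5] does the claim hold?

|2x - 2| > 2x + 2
Holds for: {-5, -4, -3, -2, -1}
Fails for: {0, 1, 2, 3, 4, 5}

Answer: {-5, -4, -3, -2, -1}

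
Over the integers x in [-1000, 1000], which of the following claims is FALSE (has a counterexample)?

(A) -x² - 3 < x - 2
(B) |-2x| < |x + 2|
(A) Over all integers in [-1000, 1000], LHS − RHS is largest at x = 0, where it equals -1:
x = 0: LHS = -0² - 3 = -3, RHS = 0 - 2 = -2; -3 < -2 — holds
At the ends of the range:
x = -1000: LHS = -(-1000)² - 3 = -1000003, RHS = (-1000) - 2 = -1002; -1000003 < -1002 — holds
x = 1000: LHS = -1000² - 3 = -1000003, RHS = 1000 - 2 = 998; -1000003 < 998 — holds
Hence LHS − RHS is never zero or positive, i.e. LHS < RHS throughout, so the relation holds for every integer in [-1000, 1000].

(B) x = -1: LHS = |-2·(-1)| = |2| = 2, RHS = |(-1) + 2| = |1| = 1; 2 < 1 — FAILS

Only (B) has a counterexample.

Answer: B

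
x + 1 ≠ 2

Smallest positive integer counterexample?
Testing positive integers:
x = 1: LHS = 1 + 1 = 2; 2 ≠ 2 — FAILS  ← smallest positive counterexample

Answer: x = 1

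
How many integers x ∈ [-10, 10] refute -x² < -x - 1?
Counterexamples in [-10, 10]: {0, 1}.

Counting them gives 2 values.

Answer: 2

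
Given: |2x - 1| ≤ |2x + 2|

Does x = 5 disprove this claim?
Substitute x = 5 into the relation:
x = 5: LHS = |2·5 - 1| = |9| = 9, RHS = |2·5 + 2| = |12| = 12; 9 ≤ 12 — holds

The claim holds here, so x = 5 is not a counterexample. (A counterexample exists elsewhere, e.g. x = -1.)

Answer: No, x = 5 is not a counterexample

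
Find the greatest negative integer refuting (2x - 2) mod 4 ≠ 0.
Testing negative integers from -1 downward:
x = -1: LHS = (2·(-1) - 2) mod 4 = (-4) mod 4 = 0; 0 ≠ 0 — FAILS  ← closest negative counterexample to 0

Answer: x = -1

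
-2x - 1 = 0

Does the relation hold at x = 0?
x = 0: LHS = -2·0 - 1 = -1; -1 = 0 — FAILS

The relation fails at x = 0, so x = 0 is a counterexample.

Answer: No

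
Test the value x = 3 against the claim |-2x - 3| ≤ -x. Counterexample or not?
Substitute x = 3 into the relation:
x = 3: LHS = |-2·3 - 3| = |-9| = 9; 9 ≤ -3 — FAILS

Since the claim fails at x = 3, this value is a counterexample.

Answer: Yes, x = 3 is a counterexample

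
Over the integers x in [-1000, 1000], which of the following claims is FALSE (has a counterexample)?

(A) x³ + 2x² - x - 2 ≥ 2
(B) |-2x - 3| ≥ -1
(A) x = 0: LHS = 0³ + 2·0² - 0 - 2 = -2; -2 ≥ 2 — FAILS

(B) An absolute value is never negative, so the left side is ≥ 0 for every x, while the right side is -1. Tightest case in [-1000, 1000] is x = -1:
x = -1: LHS = |-2·(-1) - 3| = |-1| = 1; 1 ≥ -1 — holds
Hence LHS − RHS is never negative, i.e. LHS ≥ RHS throughout, so the relation holds for every integer in [-1000, 1000].

Only (A) has a counterexample.

Answer: A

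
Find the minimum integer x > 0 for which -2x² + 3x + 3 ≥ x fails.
Testing positive integers:
x = 1: LHS = -2·1² + 3·1 + 3 = 4; 4 ≥ 1 — holds
x = 2: LHS = -2·2² + 3·2 + 3 = 1; 1 ≥ 2 — FAILS  ← smallest positive counterexample

Answer: x = 2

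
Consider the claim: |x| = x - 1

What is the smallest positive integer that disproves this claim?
Testing positive integers:
x = 1: LHS = |1| = 1, RHS = 1 - 1 = 0; 1 = 0 — FAILS  ← smallest positive counterexample

Answer: x = 1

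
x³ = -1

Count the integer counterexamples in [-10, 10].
Counterexamples in [-10, 10]: {-10, -9, -8, -7, -6, -5, -4, -3, -2, 0, 1, 2, 3, 4, 5, 6, 7, 8, 9, 10}.

Counting them gives 20 values.

Answer: 20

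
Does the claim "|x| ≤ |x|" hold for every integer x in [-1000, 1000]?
Over all integers in [-1000, 1000], LHS − RHS is largest at x = 0, where it equals 0:
x = 0: LHS = |0| = 0, RHS = |0| = 0; 0 ≤ 0 — holds
At the ends of the range:
x = -1000: LHS = |-1000| = 1000, RHS = |-1000| = 1000; 1000 ≤ 1000 — holds
x = 1000: LHS = |1000| = 1000, RHS = |1000| = 1000; 1000 ≤ 1000 — holds
Hence LHS − RHS is never positive, i.e. LHS ≤ RHS throughout, so the relation holds for every integer in [-1000, 1000].

No counterexample exists.

Answer: True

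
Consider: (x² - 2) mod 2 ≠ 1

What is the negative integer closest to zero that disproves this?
Testing negative integers from -1 downward:
x = -1: LHS = ((-1)² - 2) mod 2 = (-1) mod 2 = 1; 1 ≠ 1 — FAILS  ← closest negative counterexample to 0

Answer: x = -1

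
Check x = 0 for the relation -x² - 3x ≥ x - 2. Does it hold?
x = 0: LHS = -0² - 3·0 = 0, RHS = 0 - 2 = -2; 0 ≥ -2 — holds

The relation is satisfied at x = 0.

Answer: Yes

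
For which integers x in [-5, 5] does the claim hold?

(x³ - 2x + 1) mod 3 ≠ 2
Holds for: {-5, -3, -2, 0, 1, 3, 4}
Fails for: {-4, -1, 2, 5}

Answer: {-5, -3, -2, 0, 1, 3, 4}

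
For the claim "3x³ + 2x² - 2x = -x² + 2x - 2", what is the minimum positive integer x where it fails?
Testing positive integers:
x = 1: LHS = 3·1³ + 2·1² - 2·1 = 3, RHS = -1² + 2·1 - 2 = -1; 3 = -1 — FAILS  ← smallest positive counterexample

Answer: x = 1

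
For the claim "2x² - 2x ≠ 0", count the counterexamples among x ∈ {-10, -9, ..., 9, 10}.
Counterexamples in [-10, 10]: {0, 1}.

Counting them gives 2 values.

Answer: 2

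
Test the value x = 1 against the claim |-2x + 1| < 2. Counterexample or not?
Substitute x = 1 into the relation:
x = 1: LHS = |-2·1 + 1| = |-1| = 1; 1 < 2 — holds

The claim holds here, so x = 1 is not a counterexample. (A counterexample exists elsewhere, e.g. x = -1.)

Answer: No, x = 1 is not a counterexample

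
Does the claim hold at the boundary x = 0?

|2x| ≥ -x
x = 0: LHS = |2·0| = |0| = 0, RHS = -0 = 0; 0 ≥ 0 — holds

The relation is satisfied at x = 0.

Answer: Yes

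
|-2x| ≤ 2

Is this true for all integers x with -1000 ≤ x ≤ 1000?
The claim fails at x = 2:
x = 2: LHS = |-2·2| = |-4| = 4; 4 ≤ 2 — FAILS

Because a single integer refutes it, the statement is false.

Answer: False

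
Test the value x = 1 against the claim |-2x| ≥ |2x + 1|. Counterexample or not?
Substitute x = 1 into the relation:
x = 1: LHS = |-2·1| = |-2| = 2, RHS = |2·1 + 1| = |3| = 3; 2 ≥ 3 — FAILS

Since the claim fails at x = 1, this value is a counterexample.

Answer: Yes, x = 1 is a counterexample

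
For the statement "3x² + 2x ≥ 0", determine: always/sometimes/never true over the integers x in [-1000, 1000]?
Over all integers in [-1000, 1000], LHS − RHS is smallest at x = 0, where it equals 0:
x = 0: LHS = 3·0² + 2·0 = 0; 0 ≥ 0 — holds
At the ends of the range:
x = -1000: LHS = 3·(-1000)² + 2·(-1000) = 2998000; 2998000 ≥ 0 — holds
x = 1000: LHS = 3·1000² + 2·1000 = 3002000; 3002000 ≥ 0 — holds
Hence LHS − RHS is never negative, i.e. LHS ≥ RHS throughout, so the relation holds for every integer in [-1000, 1000].

No counterexample exists.

Answer: Always true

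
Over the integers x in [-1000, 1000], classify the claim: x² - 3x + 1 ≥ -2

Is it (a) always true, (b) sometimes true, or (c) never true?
Over all integers in [-1000, 1000], LHS − RHS is smallest at x = 1, where it equals 1:
x = 1: LHS = 1² - 3·1 + 1 = -1; -1 ≥ -2 — holds
At the ends of the range:
x = -1000: LHS = (-1000)² - 3·(-1000) + 1 = 1003001; 1003001 ≥ -2 — holds
x = 1000: LHS = 1000² - 3·1000 + 1 = 997001; 997001 ≥ -2 — holds
Hence LHS − RHS is never negative, i.e. LHS ≥ RHS throughout, so the relation holds for every integer in [-1000, 1000].

No counterexample exists.

Answer: Always true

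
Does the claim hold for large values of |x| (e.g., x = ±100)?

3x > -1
x = 100: LHS = 3·100 = 300; 300 > -1 — holds
x = -100: LHS = 3·(-100) = -300; -300 > -1 — FAILS

Answer: Partially: holds for x = 100, fails for x = -100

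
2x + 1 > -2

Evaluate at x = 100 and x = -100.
x = 100: LHS = 2·100 + 1 = 201; 201 > -2 — holds
x = -100: LHS = 2·(-100) + 1 = -199; -199 > -2 — FAILS

Answer: Partially: holds for x = 100, fails for x = -100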